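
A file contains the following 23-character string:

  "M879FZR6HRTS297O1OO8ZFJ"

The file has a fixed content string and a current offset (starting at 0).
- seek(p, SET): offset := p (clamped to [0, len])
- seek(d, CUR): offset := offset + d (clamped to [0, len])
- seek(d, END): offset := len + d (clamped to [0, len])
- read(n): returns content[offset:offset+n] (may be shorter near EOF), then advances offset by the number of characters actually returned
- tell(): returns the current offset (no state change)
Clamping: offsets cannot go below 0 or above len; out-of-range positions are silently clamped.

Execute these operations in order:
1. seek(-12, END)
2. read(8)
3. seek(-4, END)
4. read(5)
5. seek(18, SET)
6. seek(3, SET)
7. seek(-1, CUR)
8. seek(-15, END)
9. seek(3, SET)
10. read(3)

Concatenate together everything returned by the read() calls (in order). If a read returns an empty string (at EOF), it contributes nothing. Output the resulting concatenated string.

After 1 (seek(-12, END)): offset=11
After 2 (read(8)): returned 'S297O1OO', offset=19
After 3 (seek(-4, END)): offset=19
After 4 (read(5)): returned '8ZFJ', offset=23
After 5 (seek(18, SET)): offset=18
After 6 (seek(3, SET)): offset=3
After 7 (seek(-1, CUR)): offset=2
After 8 (seek(-15, END)): offset=8
After 9 (seek(3, SET)): offset=3
After 10 (read(3)): returned '9FZ', offset=6

Answer: S297O1OO8ZFJ9FZ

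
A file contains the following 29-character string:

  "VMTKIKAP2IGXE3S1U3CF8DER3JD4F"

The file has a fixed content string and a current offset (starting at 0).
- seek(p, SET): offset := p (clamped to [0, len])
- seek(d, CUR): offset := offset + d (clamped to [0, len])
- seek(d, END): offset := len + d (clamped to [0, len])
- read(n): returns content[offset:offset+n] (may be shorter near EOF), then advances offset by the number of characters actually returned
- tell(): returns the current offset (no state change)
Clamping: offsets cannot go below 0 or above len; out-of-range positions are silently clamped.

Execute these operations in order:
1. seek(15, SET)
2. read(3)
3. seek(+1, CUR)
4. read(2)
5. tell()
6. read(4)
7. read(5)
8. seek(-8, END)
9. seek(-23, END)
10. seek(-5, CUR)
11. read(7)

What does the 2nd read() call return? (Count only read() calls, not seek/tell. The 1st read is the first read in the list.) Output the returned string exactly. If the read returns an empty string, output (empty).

After 1 (seek(15, SET)): offset=15
After 2 (read(3)): returned '1U3', offset=18
After 3 (seek(+1, CUR)): offset=19
After 4 (read(2)): returned 'F8', offset=21
After 5 (tell()): offset=21
After 6 (read(4)): returned 'DER3', offset=25
After 7 (read(5)): returned 'JD4F', offset=29
After 8 (seek(-8, END)): offset=21
After 9 (seek(-23, END)): offset=6
After 10 (seek(-5, CUR)): offset=1
After 11 (read(7)): returned 'MTKIKAP', offset=8

Answer: F8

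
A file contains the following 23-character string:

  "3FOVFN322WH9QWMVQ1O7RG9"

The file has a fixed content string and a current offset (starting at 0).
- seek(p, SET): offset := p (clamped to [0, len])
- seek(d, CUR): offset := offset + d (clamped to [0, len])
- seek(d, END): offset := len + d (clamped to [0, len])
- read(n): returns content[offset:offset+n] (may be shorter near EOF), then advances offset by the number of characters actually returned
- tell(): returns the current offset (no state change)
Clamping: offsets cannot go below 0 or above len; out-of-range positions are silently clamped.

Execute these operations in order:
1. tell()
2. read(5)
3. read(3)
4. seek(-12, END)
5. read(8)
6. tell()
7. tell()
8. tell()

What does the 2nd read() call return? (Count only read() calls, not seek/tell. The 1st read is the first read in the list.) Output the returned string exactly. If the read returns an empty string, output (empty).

Answer: N32

Derivation:
After 1 (tell()): offset=0
After 2 (read(5)): returned '3FOVF', offset=5
After 3 (read(3)): returned 'N32', offset=8
After 4 (seek(-12, END)): offset=11
After 5 (read(8)): returned '9QWMVQ1O', offset=19
After 6 (tell()): offset=19
After 7 (tell()): offset=19
After 8 (tell()): offset=19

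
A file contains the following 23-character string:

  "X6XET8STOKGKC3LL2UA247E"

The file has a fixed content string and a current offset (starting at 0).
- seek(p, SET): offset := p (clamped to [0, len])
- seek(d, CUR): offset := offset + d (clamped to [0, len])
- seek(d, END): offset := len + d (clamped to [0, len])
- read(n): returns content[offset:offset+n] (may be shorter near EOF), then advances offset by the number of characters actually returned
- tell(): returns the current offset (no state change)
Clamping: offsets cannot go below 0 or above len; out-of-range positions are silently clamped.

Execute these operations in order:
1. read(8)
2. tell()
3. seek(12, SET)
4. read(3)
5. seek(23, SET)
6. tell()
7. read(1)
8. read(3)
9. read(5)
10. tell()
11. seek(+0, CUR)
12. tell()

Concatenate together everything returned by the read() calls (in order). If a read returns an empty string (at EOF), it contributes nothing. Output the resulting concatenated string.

After 1 (read(8)): returned 'X6XET8ST', offset=8
After 2 (tell()): offset=8
After 3 (seek(12, SET)): offset=12
After 4 (read(3)): returned 'C3L', offset=15
After 5 (seek(23, SET)): offset=23
After 6 (tell()): offset=23
After 7 (read(1)): returned '', offset=23
After 8 (read(3)): returned '', offset=23
After 9 (read(5)): returned '', offset=23
After 10 (tell()): offset=23
After 11 (seek(+0, CUR)): offset=23
After 12 (tell()): offset=23

Answer: X6XET8STC3L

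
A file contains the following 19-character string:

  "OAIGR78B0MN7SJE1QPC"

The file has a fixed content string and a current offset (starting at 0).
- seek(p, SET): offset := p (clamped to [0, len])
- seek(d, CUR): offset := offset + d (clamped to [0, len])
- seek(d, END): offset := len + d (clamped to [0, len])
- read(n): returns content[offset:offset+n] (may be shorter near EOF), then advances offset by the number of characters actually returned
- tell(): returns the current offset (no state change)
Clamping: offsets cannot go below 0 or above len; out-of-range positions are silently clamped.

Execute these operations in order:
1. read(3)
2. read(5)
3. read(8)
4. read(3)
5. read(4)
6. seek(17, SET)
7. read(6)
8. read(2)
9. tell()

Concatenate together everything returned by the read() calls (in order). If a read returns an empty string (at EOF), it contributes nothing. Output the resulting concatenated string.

Answer: OAIGR78B0MN7SJE1QPCPC

Derivation:
After 1 (read(3)): returned 'OAI', offset=3
After 2 (read(5)): returned 'GR78B', offset=8
After 3 (read(8)): returned '0MN7SJE1', offset=16
After 4 (read(3)): returned 'QPC', offset=19
After 5 (read(4)): returned '', offset=19
After 6 (seek(17, SET)): offset=17
After 7 (read(6)): returned 'PC', offset=19
After 8 (read(2)): returned '', offset=19
After 9 (tell()): offset=19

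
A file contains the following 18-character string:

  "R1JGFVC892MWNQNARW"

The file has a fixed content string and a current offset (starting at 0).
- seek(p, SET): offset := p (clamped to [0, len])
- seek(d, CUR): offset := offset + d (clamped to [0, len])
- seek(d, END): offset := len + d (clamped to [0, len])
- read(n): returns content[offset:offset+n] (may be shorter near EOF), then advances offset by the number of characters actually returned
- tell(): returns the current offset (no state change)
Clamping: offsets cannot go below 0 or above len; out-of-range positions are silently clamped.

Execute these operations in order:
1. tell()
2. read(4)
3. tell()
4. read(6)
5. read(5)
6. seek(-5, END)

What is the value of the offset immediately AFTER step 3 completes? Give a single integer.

Answer: 4

Derivation:
After 1 (tell()): offset=0
After 2 (read(4)): returned 'R1JG', offset=4
After 3 (tell()): offset=4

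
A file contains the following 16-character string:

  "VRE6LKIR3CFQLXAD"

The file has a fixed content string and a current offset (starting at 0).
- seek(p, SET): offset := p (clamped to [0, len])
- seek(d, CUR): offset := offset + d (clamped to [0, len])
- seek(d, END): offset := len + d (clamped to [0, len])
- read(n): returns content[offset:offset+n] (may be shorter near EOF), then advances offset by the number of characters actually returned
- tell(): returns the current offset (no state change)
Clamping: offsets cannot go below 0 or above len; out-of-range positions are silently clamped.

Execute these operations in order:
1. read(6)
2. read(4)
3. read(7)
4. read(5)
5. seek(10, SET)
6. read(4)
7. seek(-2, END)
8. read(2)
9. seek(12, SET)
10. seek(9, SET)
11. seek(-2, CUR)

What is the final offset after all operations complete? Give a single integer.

After 1 (read(6)): returned 'VRE6LK', offset=6
After 2 (read(4)): returned 'IR3C', offset=10
After 3 (read(7)): returned 'FQLXAD', offset=16
After 4 (read(5)): returned '', offset=16
After 5 (seek(10, SET)): offset=10
After 6 (read(4)): returned 'FQLX', offset=14
After 7 (seek(-2, END)): offset=14
After 8 (read(2)): returned 'AD', offset=16
After 9 (seek(12, SET)): offset=12
After 10 (seek(9, SET)): offset=9
After 11 (seek(-2, CUR)): offset=7

Answer: 7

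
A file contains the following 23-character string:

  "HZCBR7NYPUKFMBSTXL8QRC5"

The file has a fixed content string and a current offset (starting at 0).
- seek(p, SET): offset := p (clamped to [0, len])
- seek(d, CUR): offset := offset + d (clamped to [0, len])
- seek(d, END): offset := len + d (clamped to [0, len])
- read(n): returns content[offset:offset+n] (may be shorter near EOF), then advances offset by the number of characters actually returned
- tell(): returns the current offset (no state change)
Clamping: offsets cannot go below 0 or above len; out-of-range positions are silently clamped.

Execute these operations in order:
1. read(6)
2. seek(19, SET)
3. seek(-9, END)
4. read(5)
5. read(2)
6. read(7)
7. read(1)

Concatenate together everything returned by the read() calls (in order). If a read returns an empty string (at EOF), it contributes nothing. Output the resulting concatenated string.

After 1 (read(6)): returned 'HZCBR7', offset=6
After 2 (seek(19, SET)): offset=19
After 3 (seek(-9, END)): offset=14
After 4 (read(5)): returned 'STXL8', offset=19
After 5 (read(2)): returned 'QR', offset=21
After 6 (read(7)): returned 'C5', offset=23
After 7 (read(1)): returned '', offset=23

Answer: HZCBR7STXL8QRC5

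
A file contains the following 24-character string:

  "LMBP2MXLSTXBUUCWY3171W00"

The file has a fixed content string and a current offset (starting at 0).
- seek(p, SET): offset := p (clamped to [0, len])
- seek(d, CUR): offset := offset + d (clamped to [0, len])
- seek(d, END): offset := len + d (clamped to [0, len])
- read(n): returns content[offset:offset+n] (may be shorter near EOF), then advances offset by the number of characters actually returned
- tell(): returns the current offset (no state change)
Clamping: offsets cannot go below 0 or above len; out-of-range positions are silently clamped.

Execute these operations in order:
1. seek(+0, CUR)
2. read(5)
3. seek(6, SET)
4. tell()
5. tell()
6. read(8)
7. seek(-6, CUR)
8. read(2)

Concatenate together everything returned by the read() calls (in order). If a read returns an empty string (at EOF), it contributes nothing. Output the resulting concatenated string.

After 1 (seek(+0, CUR)): offset=0
After 2 (read(5)): returned 'LMBP2', offset=5
After 3 (seek(6, SET)): offset=6
After 4 (tell()): offset=6
After 5 (tell()): offset=6
After 6 (read(8)): returned 'XLSTXBUU', offset=14
After 7 (seek(-6, CUR)): offset=8
After 8 (read(2)): returned 'ST', offset=10

Answer: LMBP2XLSTXBUUST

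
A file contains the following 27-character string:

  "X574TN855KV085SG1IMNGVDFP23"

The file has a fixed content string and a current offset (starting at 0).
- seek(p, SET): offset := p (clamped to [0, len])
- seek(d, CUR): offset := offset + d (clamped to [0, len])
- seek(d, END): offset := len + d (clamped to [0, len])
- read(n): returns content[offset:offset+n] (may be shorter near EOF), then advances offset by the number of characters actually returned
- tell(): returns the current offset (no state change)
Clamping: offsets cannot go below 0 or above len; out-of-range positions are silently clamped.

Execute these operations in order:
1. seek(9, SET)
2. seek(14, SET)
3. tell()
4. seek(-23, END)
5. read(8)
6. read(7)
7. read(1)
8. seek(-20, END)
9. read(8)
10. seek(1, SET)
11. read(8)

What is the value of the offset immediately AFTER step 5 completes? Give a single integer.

Answer: 12

Derivation:
After 1 (seek(9, SET)): offset=9
After 2 (seek(14, SET)): offset=14
After 3 (tell()): offset=14
After 4 (seek(-23, END)): offset=4
After 5 (read(8)): returned 'TN855KV0', offset=12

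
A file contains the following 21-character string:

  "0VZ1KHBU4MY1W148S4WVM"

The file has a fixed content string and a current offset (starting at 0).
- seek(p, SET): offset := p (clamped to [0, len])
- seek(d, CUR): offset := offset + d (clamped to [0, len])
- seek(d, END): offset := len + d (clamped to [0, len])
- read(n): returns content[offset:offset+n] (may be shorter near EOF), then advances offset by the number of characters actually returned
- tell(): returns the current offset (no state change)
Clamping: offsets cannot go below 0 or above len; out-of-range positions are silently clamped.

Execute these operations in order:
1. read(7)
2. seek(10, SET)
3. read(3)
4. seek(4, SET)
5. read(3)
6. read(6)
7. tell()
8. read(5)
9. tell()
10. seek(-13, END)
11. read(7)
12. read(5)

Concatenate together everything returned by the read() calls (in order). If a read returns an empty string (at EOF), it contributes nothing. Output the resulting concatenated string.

After 1 (read(7)): returned '0VZ1KHB', offset=7
After 2 (seek(10, SET)): offset=10
After 3 (read(3)): returned 'Y1W', offset=13
After 4 (seek(4, SET)): offset=4
After 5 (read(3)): returned 'KHB', offset=7
After 6 (read(6)): returned 'U4MY1W', offset=13
After 7 (tell()): offset=13
After 8 (read(5)): returned '148S4', offset=18
After 9 (tell()): offset=18
After 10 (seek(-13, END)): offset=8
After 11 (read(7)): returned '4MY1W14', offset=15
After 12 (read(5)): returned '8S4WV', offset=20

Answer: 0VZ1KHBY1WKHBU4MY1W148S44MY1W148S4WV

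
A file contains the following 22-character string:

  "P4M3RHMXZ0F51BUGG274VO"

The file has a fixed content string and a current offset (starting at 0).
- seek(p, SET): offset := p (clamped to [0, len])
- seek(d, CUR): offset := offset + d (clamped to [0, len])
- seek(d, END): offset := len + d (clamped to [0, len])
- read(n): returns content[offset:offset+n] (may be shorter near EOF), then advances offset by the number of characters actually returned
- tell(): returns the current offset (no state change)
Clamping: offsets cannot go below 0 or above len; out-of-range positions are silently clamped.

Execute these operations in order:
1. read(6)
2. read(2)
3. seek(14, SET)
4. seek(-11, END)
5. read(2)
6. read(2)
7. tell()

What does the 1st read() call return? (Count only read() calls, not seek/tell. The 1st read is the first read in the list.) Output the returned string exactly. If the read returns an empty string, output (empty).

Answer: P4M3RH

Derivation:
After 1 (read(6)): returned 'P4M3RH', offset=6
After 2 (read(2)): returned 'MX', offset=8
After 3 (seek(14, SET)): offset=14
After 4 (seek(-11, END)): offset=11
After 5 (read(2)): returned '51', offset=13
After 6 (read(2)): returned 'BU', offset=15
After 7 (tell()): offset=15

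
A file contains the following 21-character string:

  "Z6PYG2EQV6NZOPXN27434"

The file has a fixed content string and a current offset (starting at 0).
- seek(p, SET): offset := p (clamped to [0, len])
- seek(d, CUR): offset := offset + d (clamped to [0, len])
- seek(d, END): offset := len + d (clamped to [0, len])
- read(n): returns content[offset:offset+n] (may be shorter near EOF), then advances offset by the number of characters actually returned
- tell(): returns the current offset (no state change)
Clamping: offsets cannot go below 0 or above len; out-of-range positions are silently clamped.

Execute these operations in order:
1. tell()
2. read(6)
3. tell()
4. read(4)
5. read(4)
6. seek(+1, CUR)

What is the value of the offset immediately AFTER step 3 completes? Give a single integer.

Answer: 6

Derivation:
After 1 (tell()): offset=0
After 2 (read(6)): returned 'Z6PYG2', offset=6
After 3 (tell()): offset=6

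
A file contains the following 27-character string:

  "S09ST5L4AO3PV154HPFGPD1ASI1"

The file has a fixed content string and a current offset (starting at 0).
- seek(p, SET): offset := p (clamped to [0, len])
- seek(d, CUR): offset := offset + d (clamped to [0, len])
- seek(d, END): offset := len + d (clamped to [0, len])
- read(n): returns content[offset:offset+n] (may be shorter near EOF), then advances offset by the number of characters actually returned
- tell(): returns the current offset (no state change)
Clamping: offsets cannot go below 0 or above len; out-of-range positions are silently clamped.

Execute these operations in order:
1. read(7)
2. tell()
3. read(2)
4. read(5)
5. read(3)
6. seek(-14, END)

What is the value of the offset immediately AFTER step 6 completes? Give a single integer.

Answer: 13

Derivation:
After 1 (read(7)): returned 'S09ST5L', offset=7
After 2 (tell()): offset=7
After 3 (read(2)): returned '4A', offset=9
After 4 (read(5)): returned 'O3PV1', offset=14
After 5 (read(3)): returned '54H', offset=17
After 6 (seek(-14, END)): offset=13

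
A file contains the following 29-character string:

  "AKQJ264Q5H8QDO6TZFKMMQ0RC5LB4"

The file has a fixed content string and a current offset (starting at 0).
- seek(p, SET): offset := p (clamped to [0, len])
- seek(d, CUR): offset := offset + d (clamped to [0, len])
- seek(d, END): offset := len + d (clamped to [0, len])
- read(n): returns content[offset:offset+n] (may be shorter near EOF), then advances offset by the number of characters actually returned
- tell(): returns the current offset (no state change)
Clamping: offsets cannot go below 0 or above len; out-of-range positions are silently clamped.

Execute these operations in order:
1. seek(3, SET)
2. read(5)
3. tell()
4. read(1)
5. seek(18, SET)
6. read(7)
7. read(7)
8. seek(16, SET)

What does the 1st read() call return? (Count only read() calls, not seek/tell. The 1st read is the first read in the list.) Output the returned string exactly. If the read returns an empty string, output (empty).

After 1 (seek(3, SET)): offset=3
After 2 (read(5)): returned 'J264Q', offset=8
After 3 (tell()): offset=8
After 4 (read(1)): returned '5', offset=9
After 5 (seek(18, SET)): offset=18
After 6 (read(7)): returned 'KMMQ0RC', offset=25
After 7 (read(7)): returned '5LB4', offset=29
After 8 (seek(16, SET)): offset=16

Answer: J264Q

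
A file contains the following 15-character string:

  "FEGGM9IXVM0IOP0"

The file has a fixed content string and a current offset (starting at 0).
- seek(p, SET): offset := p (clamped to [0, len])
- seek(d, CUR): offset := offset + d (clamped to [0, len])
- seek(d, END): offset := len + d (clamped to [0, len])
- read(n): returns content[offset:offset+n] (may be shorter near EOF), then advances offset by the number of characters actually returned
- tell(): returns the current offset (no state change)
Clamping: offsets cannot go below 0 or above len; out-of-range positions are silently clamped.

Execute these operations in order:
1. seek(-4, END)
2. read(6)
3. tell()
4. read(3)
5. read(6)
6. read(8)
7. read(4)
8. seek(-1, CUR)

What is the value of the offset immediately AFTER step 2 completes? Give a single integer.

After 1 (seek(-4, END)): offset=11
After 2 (read(6)): returned 'IOP0', offset=15

Answer: 15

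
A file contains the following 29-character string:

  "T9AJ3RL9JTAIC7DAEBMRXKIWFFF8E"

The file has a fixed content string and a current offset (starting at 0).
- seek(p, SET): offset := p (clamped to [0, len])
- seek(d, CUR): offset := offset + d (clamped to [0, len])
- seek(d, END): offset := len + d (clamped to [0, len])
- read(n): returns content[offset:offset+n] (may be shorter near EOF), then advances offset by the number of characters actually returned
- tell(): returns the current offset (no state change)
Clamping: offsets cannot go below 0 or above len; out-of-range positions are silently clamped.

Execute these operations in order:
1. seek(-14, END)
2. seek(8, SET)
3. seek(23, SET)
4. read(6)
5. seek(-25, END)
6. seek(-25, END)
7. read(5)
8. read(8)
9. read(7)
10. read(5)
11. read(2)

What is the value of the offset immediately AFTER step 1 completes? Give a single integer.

Answer: 15

Derivation:
After 1 (seek(-14, END)): offset=15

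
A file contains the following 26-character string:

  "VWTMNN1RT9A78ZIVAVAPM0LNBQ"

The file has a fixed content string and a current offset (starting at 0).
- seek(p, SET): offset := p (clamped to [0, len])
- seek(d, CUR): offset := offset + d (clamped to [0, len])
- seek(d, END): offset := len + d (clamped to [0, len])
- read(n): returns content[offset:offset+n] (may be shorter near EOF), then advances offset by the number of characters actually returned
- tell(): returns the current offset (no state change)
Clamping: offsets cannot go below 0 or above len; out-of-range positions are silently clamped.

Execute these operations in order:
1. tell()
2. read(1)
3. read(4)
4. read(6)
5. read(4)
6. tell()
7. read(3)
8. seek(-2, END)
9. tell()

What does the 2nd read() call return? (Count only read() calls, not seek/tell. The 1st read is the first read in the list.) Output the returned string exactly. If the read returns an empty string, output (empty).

Answer: WTMN

Derivation:
After 1 (tell()): offset=0
After 2 (read(1)): returned 'V', offset=1
After 3 (read(4)): returned 'WTMN', offset=5
After 4 (read(6)): returned 'N1RT9A', offset=11
After 5 (read(4)): returned '78ZI', offset=15
After 6 (tell()): offset=15
After 7 (read(3)): returned 'VAV', offset=18
After 8 (seek(-2, END)): offset=24
After 9 (tell()): offset=24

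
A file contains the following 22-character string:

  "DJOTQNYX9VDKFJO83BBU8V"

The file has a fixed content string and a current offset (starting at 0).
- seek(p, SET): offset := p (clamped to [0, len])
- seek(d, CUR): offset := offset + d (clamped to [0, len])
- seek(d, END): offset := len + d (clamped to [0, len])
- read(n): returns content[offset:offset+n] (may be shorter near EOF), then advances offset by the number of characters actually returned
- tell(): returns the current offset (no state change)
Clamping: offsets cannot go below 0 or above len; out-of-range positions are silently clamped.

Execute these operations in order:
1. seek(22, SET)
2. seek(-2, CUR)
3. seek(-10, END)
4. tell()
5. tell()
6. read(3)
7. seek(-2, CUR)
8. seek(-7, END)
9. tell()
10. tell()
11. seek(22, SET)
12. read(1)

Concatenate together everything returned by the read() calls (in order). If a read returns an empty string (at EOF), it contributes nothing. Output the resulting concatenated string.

Answer: FJO

Derivation:
After 1 (seek(22, SET)): offset=22
After 2 (seek(-2, CUR)): offset=20
After 3 (seek(-10, END)): offset=12
After 4 (tell()): offset=12
After 5 (tell()): offset=12
After 6 (read(3)): returned 'FJO', offset=15
After 7 (seek(-2, CUR)): offset=13
After 8 (seek(-7, END)): offset=15
After 9 (tell()): offset=15
After 10 (tell()): offset=15
After 11 (seek(22, SET)): offset=22
After 12 (read(1)): returned '', offset=22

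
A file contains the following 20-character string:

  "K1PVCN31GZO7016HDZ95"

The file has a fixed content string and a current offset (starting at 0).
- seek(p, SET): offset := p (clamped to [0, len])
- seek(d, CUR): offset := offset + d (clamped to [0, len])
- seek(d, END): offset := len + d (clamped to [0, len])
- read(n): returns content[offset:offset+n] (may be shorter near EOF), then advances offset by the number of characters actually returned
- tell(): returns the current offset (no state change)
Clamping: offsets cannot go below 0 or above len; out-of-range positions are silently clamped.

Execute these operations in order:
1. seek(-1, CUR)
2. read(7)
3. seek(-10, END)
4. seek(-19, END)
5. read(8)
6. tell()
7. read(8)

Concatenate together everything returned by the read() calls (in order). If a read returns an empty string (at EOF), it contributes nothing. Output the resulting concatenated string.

Answer: K1PVCN31PVCN31GZO7016HD

Derivation:
After 1 (seek(-1, CUR)): offset=0
After 2 (read(7)): returned 'K1PVCN3', offset=7
After 3 (seek(-10, END)): offset=10
After 4 (seek(-19, END)): offset=1
After 5 (read(8)): returned '1PVCN31G', offset=9
After 6 (tell()): offset=9
After 7 (read(8)): returned 'ZO7016HD', offset=17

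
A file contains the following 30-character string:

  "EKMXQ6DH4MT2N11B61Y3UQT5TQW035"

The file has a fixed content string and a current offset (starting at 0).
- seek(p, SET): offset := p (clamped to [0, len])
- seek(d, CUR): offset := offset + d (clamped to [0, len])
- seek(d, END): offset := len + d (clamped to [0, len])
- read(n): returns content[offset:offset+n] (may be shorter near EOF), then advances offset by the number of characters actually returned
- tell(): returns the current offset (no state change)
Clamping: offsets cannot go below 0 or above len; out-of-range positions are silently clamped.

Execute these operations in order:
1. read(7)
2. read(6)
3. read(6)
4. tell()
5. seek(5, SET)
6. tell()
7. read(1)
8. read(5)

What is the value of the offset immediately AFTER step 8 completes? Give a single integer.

After 1 (read(7)): returned 'EKMXQ6D', offset=7
After 2 (read(6)): returned 'H4MT2N', offset=13
After 3 (read(6)): returned '11B61Y', offset=19
After 4 (tell()): offset=19
After 5 (seek(5, SET)): offset=5
After 6 (tell()): offset=5
After 7 (read(1)): returned '6', offset=6
After 8 (read(5)): returned 'DH4MT', offset=11

Answer: 11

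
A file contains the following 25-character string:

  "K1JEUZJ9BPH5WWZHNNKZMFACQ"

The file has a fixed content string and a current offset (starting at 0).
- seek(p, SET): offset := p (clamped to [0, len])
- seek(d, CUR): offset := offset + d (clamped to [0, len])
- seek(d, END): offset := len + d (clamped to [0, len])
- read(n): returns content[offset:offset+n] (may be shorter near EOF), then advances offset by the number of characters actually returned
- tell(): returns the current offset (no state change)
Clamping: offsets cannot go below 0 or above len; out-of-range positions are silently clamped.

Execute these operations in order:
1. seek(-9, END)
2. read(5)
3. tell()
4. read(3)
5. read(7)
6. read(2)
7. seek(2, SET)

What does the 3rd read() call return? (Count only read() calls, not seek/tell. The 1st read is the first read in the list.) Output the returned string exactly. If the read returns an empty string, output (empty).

After 1 (seek(-9, END)): offset=16
After 2 (read(5)): returned 'NNKZM', offset=21
After 3 (tell()): offset=21
After 4 (read(3)): returned 'FAC', offset=24
After 5 (read(7)): returned 'Q', offset=25
After 6 (read(2)): returned '', offset=25
After 7 (seek(2, SET)): offset=2

Answer: Q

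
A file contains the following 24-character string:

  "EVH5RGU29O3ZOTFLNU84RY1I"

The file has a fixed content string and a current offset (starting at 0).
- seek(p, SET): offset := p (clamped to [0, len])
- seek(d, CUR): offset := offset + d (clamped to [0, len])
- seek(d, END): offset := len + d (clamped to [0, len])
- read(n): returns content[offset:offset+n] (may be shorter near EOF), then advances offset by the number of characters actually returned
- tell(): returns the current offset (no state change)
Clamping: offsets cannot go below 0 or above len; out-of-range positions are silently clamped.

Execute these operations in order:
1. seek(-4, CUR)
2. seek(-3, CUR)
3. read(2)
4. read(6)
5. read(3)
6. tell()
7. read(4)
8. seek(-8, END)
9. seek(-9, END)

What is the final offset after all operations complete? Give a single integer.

Answer: 15

Derivation:
After 1 (seek(-4, CUR)): offset=0
After 2 (seek(-3, CUR)): offset=0
After 3 (read(2)): returned 'EV', offset=2
After 4 (read(6)): returned 'H5RGU2', offset=8
After 5 (read(3)): returned '9O3', offset=11
After 6 (tell()): offset=11
After 7 (read(4)): returned 'ZOTF', offset=15
After 8 (seek(-8, END)): offset=16
After 9 (seek(-9, END)): offset=15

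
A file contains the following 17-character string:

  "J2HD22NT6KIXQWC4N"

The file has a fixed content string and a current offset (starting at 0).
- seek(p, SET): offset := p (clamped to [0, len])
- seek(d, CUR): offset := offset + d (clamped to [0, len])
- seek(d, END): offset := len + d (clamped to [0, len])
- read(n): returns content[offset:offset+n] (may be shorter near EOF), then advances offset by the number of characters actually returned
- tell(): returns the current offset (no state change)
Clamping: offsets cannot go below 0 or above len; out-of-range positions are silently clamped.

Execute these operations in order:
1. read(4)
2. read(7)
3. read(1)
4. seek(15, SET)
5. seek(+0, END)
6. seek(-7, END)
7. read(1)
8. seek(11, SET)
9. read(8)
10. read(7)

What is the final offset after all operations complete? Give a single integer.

Answer: 17

Derivation:
After 1 (read(4)): returned 'J2HD', offset=4
After 2 (read(7)): returned '22NT6KI', offset=11
After 3 (read(1)): returned 'X', offset=12
After 4 (seek(15, SET)): offset=15
After 5 (seek(+0, END)): offset=17
After 6 (seek(-7, END)): offset=10
After 7 (read(1)): returned 'I', offset=11
After 8 (seek(11, SET)): offset=11
After 9 (read(8)): returned 'XQWC4N', offset=17
After 10 (read(7)): returned '', offset=17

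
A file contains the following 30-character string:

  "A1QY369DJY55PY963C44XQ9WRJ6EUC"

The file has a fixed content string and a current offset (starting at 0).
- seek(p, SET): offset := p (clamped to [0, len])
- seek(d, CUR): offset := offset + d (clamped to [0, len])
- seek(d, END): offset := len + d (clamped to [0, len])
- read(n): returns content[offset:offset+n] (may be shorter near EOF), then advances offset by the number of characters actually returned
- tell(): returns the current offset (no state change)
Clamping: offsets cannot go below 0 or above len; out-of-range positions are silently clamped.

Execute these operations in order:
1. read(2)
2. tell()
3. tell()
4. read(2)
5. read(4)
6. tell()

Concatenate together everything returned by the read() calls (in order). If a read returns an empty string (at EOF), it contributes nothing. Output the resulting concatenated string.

After 1 (read(2)): returned 'A1', offset=2
After 2 (tell()): offset=2
After 3 (tell()): offset=2
After 4 (read(2)): returned 'QY', offset=4
After 5 (read(4)): returned '369D', offset=8
After 6 (tell()): offset=8

Answer: A1QY369D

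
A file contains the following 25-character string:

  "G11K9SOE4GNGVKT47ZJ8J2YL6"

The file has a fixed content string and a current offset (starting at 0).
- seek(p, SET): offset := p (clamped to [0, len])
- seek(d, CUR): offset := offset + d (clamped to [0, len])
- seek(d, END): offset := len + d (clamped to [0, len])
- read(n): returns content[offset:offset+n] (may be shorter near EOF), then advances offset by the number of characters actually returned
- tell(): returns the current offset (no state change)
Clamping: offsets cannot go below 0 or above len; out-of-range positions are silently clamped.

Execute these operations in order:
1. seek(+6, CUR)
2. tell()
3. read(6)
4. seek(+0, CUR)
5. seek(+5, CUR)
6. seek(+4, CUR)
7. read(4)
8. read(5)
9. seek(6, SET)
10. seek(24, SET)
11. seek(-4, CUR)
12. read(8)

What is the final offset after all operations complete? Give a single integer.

After 1 (seek(+6, CUR)): offset=6
After 2 (tell()): offset=6
After 3 (read(6)): returned 'OE4GNG', offset=12
After 4 (seek(+0, CUR)): offset=12
After 5 (seek(+5, CUR)): offset=17
After 6 (seek(+4, CUR)): offset=21
After 7 (read(4)): returned '2YL6', offset=25
After 8 (read(5)): returned '', offset=25
After 9 (seek(6, SET)): offset=6
After 10 (seek(24, SET)): offset=24
After 11 (seek(-4, CUR)): offset=20
After 12 (read(8)): returned 'J2YL6', offset=25

Answer: 25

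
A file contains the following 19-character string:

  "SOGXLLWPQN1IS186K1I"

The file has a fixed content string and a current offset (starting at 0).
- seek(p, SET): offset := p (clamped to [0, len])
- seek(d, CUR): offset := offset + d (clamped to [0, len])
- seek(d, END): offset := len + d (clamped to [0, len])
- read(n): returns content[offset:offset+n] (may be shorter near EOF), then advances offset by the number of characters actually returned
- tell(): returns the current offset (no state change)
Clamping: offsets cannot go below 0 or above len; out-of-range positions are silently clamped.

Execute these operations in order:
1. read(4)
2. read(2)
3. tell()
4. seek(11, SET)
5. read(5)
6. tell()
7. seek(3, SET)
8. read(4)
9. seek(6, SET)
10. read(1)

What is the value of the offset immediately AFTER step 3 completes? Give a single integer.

Answer: 6

Derivation:
After 1 (read(4)): returned 'SOGX', offset=4
After 2 (read(2)): returned 'LL', offset=6
After 3 (tell()): offset=6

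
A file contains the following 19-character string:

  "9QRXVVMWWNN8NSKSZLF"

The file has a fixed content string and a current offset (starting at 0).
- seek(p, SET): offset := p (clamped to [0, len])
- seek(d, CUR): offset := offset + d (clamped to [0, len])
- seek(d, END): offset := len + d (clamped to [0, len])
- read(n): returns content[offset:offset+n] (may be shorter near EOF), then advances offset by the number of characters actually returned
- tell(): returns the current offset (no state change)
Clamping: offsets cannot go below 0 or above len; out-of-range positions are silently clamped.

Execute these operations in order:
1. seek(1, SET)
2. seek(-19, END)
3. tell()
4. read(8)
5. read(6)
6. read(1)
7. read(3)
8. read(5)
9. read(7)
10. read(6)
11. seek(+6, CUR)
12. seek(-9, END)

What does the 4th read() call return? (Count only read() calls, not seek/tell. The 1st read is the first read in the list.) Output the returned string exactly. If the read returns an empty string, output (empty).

Answer: SZL

Derivation:
After 1 (seek(1, SET)): offset=1
After 2 (seek(-19, END)): offset=0
After 3 (tell()): offset=0
After 4 (read(8)): returned '9QRXVVMW', offset=8
After 5 (read(6)): returned 'WNN8NS', offset=14
After 6 (read(1)): returned 'K', offset=15
After 7 (read(3)): returned 'SZL', offset=18
After 8 (read(5)): returned 'F', offset=19
After 9 (read(7)): returned '', offset=19
After 10 (read(6)): returned '', offset=19
After 11 (seek(+6, CUR)): offset=19
After 12 (seek(-9, END)): offset=10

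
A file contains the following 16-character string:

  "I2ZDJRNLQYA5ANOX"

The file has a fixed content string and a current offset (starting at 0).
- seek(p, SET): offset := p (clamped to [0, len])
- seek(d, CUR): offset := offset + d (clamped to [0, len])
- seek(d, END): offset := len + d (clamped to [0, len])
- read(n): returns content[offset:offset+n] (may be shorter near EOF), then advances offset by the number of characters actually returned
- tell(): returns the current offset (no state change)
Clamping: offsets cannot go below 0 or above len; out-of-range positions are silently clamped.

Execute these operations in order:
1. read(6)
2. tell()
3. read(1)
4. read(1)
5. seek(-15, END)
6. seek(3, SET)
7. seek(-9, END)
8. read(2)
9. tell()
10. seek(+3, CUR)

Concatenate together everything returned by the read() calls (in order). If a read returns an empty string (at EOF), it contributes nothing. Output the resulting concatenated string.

Answer: I2ZDJRNLLQ

Derivation:
After 1 (read(6)): returned 'I2ZDJR', offset=6
After 2 (tell()): offset=6
After 3 (read(1)): returned 'N', offset=7
After 4 (read(1)): returned 'L', offset=8
After 5 (seek(-15, END)): offset=1
After 6 (seek(3, SET)): offset=3
After 7 (seek(-9, END)): offset=7
After 8 (read(2)): returned 'LQ', offset=9
After 9 (tell()): offset=9
After 10 (seek(+3, CUR)): offset=12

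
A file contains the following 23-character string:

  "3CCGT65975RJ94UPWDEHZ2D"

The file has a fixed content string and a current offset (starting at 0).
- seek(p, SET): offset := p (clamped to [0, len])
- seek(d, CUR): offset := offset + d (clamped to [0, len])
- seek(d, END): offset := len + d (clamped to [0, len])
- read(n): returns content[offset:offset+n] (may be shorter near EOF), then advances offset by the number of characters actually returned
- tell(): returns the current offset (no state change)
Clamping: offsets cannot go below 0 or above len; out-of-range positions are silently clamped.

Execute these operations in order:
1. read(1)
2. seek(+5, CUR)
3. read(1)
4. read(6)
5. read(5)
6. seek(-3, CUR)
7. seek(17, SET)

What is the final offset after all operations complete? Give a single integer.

After 1 (read(1)): returned '3', offset=1
After 2 (seek(+5, CUR)): offset=6
After 3 (read(1)): returned '5', offset=7
After 4 (read(6)): returned '975RJ9', offset=13
After 5 (read(5)): returned '4UPWD', offset=18
After 6 (seek(-3, CUR)): offset=15
After 7 (seek(17, SET)): offset=17

Answer: 17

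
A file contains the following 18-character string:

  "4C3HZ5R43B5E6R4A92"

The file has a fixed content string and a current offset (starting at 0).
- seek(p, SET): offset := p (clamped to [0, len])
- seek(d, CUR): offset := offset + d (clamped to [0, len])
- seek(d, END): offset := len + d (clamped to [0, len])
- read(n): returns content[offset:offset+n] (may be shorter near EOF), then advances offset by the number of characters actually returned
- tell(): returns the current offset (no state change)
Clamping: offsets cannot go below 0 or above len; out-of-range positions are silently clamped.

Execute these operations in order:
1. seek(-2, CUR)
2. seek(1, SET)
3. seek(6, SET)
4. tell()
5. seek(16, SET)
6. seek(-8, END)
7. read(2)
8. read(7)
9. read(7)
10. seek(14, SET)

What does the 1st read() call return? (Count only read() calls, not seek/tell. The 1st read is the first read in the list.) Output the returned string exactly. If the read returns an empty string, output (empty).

Answer: 5E

Derivation:
After 1 (seek(-2, CUR)): offset=0
After 2 (seek(1, SET)): offset=1
After 3 (seek(6, SET)): offset=6
After 4 (tell()): offset=6
After 5 (seek(16, SET)): offset=16
After 6 (seek(-8, END)): offset=10
After 7 (read(2)): returned '5E', offset=12
After 8 (read(7)): returned '6R4A92', offset=18
After 9 (read(7)): returned '', offset=18
After 10 (seek(14, SET)): offset=14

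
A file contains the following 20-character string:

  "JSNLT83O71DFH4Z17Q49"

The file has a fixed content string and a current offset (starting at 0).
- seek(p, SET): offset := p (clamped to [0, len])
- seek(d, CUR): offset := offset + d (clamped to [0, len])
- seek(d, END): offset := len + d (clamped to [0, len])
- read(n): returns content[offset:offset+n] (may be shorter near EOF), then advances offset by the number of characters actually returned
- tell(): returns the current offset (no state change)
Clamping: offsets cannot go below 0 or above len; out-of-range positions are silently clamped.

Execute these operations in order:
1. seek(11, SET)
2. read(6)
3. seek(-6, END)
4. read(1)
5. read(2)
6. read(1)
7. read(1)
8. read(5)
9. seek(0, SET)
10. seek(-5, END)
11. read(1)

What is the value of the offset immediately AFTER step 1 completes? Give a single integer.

Answer: 11

Derivation:
After 1 (seek(11, SET)): offset=11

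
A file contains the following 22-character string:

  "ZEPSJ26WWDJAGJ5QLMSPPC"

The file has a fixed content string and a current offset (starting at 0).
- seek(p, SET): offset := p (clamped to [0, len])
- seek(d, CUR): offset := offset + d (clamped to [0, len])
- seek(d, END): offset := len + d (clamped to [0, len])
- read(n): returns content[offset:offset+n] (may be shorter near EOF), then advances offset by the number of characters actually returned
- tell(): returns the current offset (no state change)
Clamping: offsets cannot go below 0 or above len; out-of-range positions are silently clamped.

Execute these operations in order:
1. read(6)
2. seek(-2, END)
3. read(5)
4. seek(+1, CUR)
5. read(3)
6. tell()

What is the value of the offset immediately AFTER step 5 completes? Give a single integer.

After 1 (read(6)): returned 'ZEPSJ2', offset=6
After 2 (seek(-2, END)): offset=20
After 3 (read(5)): returned 'PC', offset=22
After 4 (seek(+1, CUR)): offset=22
After 5 (read(3)): returned '', offset=22

Answer: 22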